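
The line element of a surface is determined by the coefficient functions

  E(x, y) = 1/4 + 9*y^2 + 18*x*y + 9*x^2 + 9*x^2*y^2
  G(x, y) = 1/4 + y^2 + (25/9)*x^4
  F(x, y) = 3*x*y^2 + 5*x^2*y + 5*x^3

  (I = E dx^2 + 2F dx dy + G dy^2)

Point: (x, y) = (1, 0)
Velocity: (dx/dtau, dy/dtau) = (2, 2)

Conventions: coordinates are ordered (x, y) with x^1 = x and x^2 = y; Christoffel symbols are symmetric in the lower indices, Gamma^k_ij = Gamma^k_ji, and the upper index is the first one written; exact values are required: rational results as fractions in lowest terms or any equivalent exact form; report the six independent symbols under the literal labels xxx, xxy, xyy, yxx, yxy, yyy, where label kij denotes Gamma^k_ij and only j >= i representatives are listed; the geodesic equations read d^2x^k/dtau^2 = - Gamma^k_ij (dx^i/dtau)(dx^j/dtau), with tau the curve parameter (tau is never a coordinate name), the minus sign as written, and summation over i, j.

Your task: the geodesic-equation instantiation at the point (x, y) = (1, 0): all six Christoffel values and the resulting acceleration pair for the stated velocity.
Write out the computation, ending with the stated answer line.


E = 37/4, F = 5, G = 109/36 at the point
E_x = 18, E_y = 18, F_x = 15, F_y = 5, G_x = 100/9, G_y = 0
EG - F^2 = 433/144;  g^inv = (144/433) * [[109/36, -5], [-5, 37/4]]
first-kind symbols [ij,l] = (1/2)(d_i g_jl + d_j g_il - d_l g_ij): [xx,x] = E_x/2 = 9, [xx,y] = F_x - E_y/2 = 6, [xy,x] = E_y/2 = 9, [xy,y] = G_x/2 = 50/9, [yy,x] = F_y - G_x/2 = -5/9, [yy,y] = G_y/2 = 0
Gamma^x_ij = (G*[ij,x] - F*[ij,y])/(EG - F^2), Gamma^y_ij = (E*[ij,y] - F*[ij,x])/(EG - F^2)
Gamma_xxx = -396/433, Gamma_xxy = -76/433, Gamma_xyy = -2180/3897, Gamma_yxx = 1512/433, Gamma_yxy = 920/433, Gamma_yyy = 400/433
d^2x/dtau^2 = -(Gamma_xxx*(2)^2 + 2*Gamma_xxy*(2)*(2) + Gamma_xyy*(2)^2) = 28448/3897
d^2y/dtau^2 = -(Gamma_yxx*(2)^2 + 2*Gamma_yxy*(2)*(2) + Gamma_yyy*(2)^2) = -15008/433

Answer: Gamma_xxx = -396/433, Gamma_xxy = -76/433, Gamma_xyy = -2180/3897, Gamma_yxx = 1512/433, Gamma_yxy = 920/433, Gamma_yyy = 400/433; accelerations (d^2x/dtau^2, d^2y/dtau^2) = (28448/3897, -15008/433)


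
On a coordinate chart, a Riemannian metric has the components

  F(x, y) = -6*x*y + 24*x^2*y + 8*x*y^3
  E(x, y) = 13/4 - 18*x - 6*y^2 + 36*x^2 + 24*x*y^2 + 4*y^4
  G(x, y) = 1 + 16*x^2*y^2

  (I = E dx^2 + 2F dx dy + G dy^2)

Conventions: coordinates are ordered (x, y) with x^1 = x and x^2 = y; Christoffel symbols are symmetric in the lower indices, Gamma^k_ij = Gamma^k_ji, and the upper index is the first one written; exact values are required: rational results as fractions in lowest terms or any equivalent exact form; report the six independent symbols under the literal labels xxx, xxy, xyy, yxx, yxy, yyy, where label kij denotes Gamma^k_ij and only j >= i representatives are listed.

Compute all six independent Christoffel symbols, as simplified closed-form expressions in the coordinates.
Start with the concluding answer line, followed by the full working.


Answer: Gamma_xxx = (144*x + 48*y^2 - 36)/(64*x^2*y^2 + 144*x^2 + 96*x*y^2 - 72*x + 16*y^4 - 24*y^2 + 13), Gamma_xxy = (96*x*y + 32*y^3 - 24*y)/(64*x^2*y^2 + 144*x^2 + 96*x*y^2 - 72*x + 16*y^4 - 24*y^2 + 13), Gamma_xyy = (96*x^2 + 32*x*y^2 - 24*x)/(64*x^2*y^2 + 144*x^2 + 96*x*y^2 - 72*x + 16*y^4 - 24*y^2 + 13), Gamma_yxx = 96*x*y/(64*x^2*y^2 + 144*x^2 + 96*x*y^2 - 72*x + 16*y^4 - 24*y^2 + 13), Gamma_yxy = 64*x*y^2/(64*x^2*y^2 + 144*x^2 + 96*x*y^2 - 72*x + 16*y^4 - 24*y^2 + 13), Gamma_yyy = 64*x^2*y/(64*x^2*y^2 + 144*x^2 + 96*x*y^2 - 72*x + 16*y^4 - 24*y^2 + 13)

E = 13/4 - 18*x - 6*y^2 + 36*x^2 + 24*x*y^2 + 4*y^4; F = -6*x*y + 24*x^2*y + 8*x*y^3; G = 1 + 16*x^2*y^2
Gamma^k_ij = (1/2) g^{kl} (d_i g_jl + d_j g_il - d_l g_ij), with g^inv = (1/(EG-F^2)) [[G, -F], [-F, E]]
first partials: E_x = -18 + 72*x + 24*y^2, E_y = -12*y + 48*x*y + 16*y^3, F_x = -6*y + 48*x*y + 8*y^3, F_y = -6*x + 24*x^2 + 24*x*y^2, G_x = 32*x*y^2, G_y = 32*x^2*y
D = EG - F^2 = 13/4 - 18*x - 6*y^2 + 36*x^2 + 24*x*y^2 + 4*y^4 + 16*x^2*y^2
expanded: Gamma^x_xx = (G E_x - 2F F_x + F E_y)/(2D), Gamma^x_xy = (G E_y - F G_x)/(2D), Gamma^x_yy = (2G F_y - G G_x - F G_y)/(2D), Gamma^y_xx = (2E F_x - E E_y - F E_x)/(2D), Gamma^y_xy = (E G_x - F E_y)/(2D), Gamma^y_yy = (E G_y - 2F F_y + F G_x)/(2D); substitute and cancel common factors


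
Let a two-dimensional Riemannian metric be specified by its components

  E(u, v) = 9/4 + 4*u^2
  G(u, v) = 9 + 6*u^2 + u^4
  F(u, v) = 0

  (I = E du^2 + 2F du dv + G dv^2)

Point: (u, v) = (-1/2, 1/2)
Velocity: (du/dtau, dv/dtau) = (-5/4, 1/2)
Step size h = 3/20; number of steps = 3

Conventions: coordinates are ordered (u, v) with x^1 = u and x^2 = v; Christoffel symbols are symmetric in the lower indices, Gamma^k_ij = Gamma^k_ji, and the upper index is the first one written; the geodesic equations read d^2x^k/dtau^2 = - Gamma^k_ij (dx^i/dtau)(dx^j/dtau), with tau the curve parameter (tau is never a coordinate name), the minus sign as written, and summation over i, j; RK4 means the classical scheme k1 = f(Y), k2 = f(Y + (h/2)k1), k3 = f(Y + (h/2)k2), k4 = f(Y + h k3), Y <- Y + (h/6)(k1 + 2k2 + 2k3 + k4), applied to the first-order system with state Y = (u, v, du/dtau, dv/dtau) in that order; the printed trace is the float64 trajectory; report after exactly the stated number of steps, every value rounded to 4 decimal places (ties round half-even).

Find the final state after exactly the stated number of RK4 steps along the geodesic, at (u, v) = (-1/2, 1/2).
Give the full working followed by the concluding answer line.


f(Y) = (du/dtau, dv/dtau, -Gamma^u_ij Y'^i Y'^j, -Gamma^v_ij Y'^i Y'^j) with the Gammas evaluated at the stage position; h = 0.150000; intermediate values shown to 6 dp
step 0: u = -0.5000, v = 0.5000, du/dtau = -1.2500, dv/dtau = 0.5000
step 1:
  k1: at (u, v) = (-0.500000, 0.500000), (du/dtau, dv/dtau) = (-1.250000, 0.500000); Gamma_uuu = -0.615385, Gamma_uuv = 0.000000, Gamma_uvv = 1.000000, Gamma_vuu = 0.000000, Gamma_vuv = -0.307692, Gamma_vvv = 0.000000; k1 = (-1.250000, 0.500000, 0.711538, -0.384615)
  k2: at (u, v) = (-0.593750, 0.537500), (du/dtau, dv/dtau) = (-1.196635, 0.471154); Gamma_uuu = -0.648879, Gamma_uuv = 0.000000, Gamma_uvv = 1.087697, Gamma_vuu = 0.000000, Gamma_vuv = -0.354209, Gamma_vvv = 0.000000; k2 = (-1.196635, 0.471154, 0.687699, -0.399406)
  k3: at (u, v) = (-0.589748, 0.535337), (du/dtau, dv/dtau) = (-1.198423, 0.470045); Gamma_uuu = -0.647859, Gamma_uuv = 0.000000, Gamma_uvv = 1.084452, Gamma_vuu = 0.000000, Gamma_vuv = -0.352319, Gamma_vvv = 0.000000; k3 = (-1.198423, 0.470045, 0.690865, -0.396931)
  k4: at (u, v) = (-0.679763, 0.570507), (du/dtau, dv/dtau) = (-1.146370, 0.440460); Gamma_uuu = -0.663457, Gamma_uuv = 0.000000, Gamma_uvv = 1.148470, Gamma_vuu = 0.000000, Gamma_vuv = -0.392691, Gamma_vvv = 0.000000; k4 = (-1.146370, 0.440460, 0.649082, -0.396563)
  Y <- Y + (h/6)(k1 + 2k2 + 2k3 + k4): u = -0.6797, v = 0.5706, du/dtau = -1.1471, dv/dtau = 0.4407
step 2:
  k1: at (u, v) = (-0.679662, 0.570571), (du/dtau, dv/dtau) = (-1.147056, 0.440654); Gamma_uuu = -0.663447, Gamma_uuv = 0.000000, Gamma_uvv = 1.148407, Gamma_vuu = 0.000000, Gamma_vuv = -0.392648, Gamma_vvv = 0.000000; k1 = (-1.147056, 0.440654, 0.649930, -0.396932)
  k2: at (u, v) = (-0.765691, 0.603620), (du/dtau, dv/dtau) = (-1.098312, 0.410884); Gamma_uuu = -0.666524, Gamma_uuv = 0.000000, Gamma_uvv = 1.195172, Gamma_vuu = 0.000000, Gamma_vuv = -0.427011, Gamma_vvv = 0.000000; k2 = (-1.098312, 0.410884, 0.602244, -0.385402)
  k3: at (u, v) = (-0.762035, 0.601388), (du/dtau, dv/dtau) = (-1.101888, 0.411749); Gamma_uuu = -0.666582, Gamma_uuv = 0.000000, Gamma_uvv = 1.193415, Gamma_vuu = 0.000000, Gamma_vuv = -0.425635, Gamma_vvv = 0.000000; k3 = (-1.101888, 0.411749, 0.607008, -0.386222)
  k4: at (u, v) = (-0.844945, 0.632334), (du/dtau, dv/dtau) = (-1.056005, 0.382720); Gamma_uuu = -0.661958, Gamma_uuv = 0.000000, Gamma_uvv = 1.229234, Gamma_vuu = 0.000000, Gamma_vuv = -0.455014, Gamma_vvv = 0.000000; k4 = (-1.056005, 0.382720, 0.558129, -0.367792)
  Y <- Y + (h/6)(k1 + 2k2 + 2k3 + k4): u = -0.8447, v = 0.6323, du/dtau = -1.0564, dv/dtau = 0.3830
step 3:
  k1: at (u, v) = (-0.844749, 0.632287), (du/dtau, dv/dtau) = (-1.056392, 0.382954); Gamma_uuu = -0.661977, Gamma_uuv = 0.000000, Gamma_uvv = 1.229158, Gamma_vuu = 0.000000, Gamma_vuv = -0.454949, Gamma_vvv = 0.000000; k1 = (-1.056392, 0.382954, 0.558481, -0.368099)
  k2: at (u, v) = (-0.923978, 0.661009), (du/dtau, dv/dtau) = (-1.014506, 0.355347); Gamma_uuu = -0.652418, Gamma_uuv = 0.000000, Gamma_uvv = 1.257124, Gamma_vuu = 0.000000, Gamma_vuv = -0.479523, Gamma_vvv = 0.000000; k2 = (-1.014506, 0.355347, 0.512745, -0.345738)
  k3: at (u, v) = (-0.920837, 0.658938), (du/dtau, dv/dtau) = (-1.017936, 0.357024); Gamma_uuu = -0.652872, Gamma_uuv = 0.000000, Gamma_uvv = 1.256106, Gamma_vuu = 0.000000, Gamma_vuv = -0.478613, Gamma_vvv = 0.000000; k3 = (-1.017936, 0.357024, 0.516391, -0.347882)
  k4: at (u, v) = (-0.997439, 0.685841), (du/dtau, dv/dtau) = (-0.978934, 0.330772); Gamma_uuu = -0.640458, Gamma_uuv = 0.000000, Gamma_uvv = 1.279277, Gamma_vuu = 0.000000, Gamma_vuv = -0.499358, Gamma_vvv = 0.000000; k4 = (-0.978934, 0.330772, 0.473792, -0.323388)
  Y <- Y + (h/6)(k1 + 2k2 + 2k3 + k4): u = -0.9973, v = 0.6857, du/dtau = -0.9791, dv/dtau = 0.3310

Answer: u = -0.9973, v = 0.6857, du/dtau = -0.9791, dv/dtau = 0.3310


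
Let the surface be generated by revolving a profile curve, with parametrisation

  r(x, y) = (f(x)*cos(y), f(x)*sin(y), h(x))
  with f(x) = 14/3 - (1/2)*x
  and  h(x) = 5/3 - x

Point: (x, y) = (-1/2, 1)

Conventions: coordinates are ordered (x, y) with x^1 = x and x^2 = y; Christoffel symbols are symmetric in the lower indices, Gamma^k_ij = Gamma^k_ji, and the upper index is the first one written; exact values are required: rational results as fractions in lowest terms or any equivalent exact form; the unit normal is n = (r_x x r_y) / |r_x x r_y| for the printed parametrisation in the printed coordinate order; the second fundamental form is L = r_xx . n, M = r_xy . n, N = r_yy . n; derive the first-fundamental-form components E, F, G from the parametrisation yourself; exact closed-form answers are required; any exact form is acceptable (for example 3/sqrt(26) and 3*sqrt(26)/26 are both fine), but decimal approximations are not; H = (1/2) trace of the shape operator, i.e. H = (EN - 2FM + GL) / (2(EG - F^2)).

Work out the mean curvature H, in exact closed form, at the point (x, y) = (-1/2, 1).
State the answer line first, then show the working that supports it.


Answer: H = -12*sqrt(5)/295

f = 59/12, f' = -1/2, f'' = 0, h' = -1, h'' = 0
E = 5/4, F = 0, G = 3481/144; answer radicand W^2 = 5/4
unnormalised second-form numerators: l = 0, m = 0, n = -59/12; L = l/sqrt(5/4), and similarly M = m/sqrt(W^2), N = n/sqrt(W^2)
H = (E*n - 2*F*m + G*l) / (2*(EG - F^2)*sqrt(W^2)); E*n - 2*F*m + G*l = -295/48, EG - F^2 = 17405/576, so H = (-6/59)/sqrt(5/4)


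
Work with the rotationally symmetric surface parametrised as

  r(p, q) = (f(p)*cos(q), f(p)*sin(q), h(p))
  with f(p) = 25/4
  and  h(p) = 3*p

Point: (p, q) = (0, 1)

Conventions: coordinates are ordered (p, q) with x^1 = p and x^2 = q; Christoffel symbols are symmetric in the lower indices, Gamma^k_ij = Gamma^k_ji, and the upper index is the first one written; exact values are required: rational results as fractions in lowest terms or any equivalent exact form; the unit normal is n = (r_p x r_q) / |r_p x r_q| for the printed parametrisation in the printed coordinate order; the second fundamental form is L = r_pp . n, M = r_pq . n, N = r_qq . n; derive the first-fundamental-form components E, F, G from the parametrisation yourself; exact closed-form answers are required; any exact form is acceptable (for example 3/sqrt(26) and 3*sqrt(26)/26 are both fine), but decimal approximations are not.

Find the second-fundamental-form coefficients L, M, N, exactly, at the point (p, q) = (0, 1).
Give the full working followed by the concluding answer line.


f = 25/4, f' = 0, f'' = 0, h' = 3, h'' = 0
E = 9, F = 0, G = 625/16; answer radicand W^2 = 9
unnormalised second-form numerators: l = 0, m = 0, n = 75/4; L = l/sqrt(9), and similarly M = m/sqrt(W^2), N = n/sqrt(W^2)

Answer: L = 0, M = 0, N = 25/4


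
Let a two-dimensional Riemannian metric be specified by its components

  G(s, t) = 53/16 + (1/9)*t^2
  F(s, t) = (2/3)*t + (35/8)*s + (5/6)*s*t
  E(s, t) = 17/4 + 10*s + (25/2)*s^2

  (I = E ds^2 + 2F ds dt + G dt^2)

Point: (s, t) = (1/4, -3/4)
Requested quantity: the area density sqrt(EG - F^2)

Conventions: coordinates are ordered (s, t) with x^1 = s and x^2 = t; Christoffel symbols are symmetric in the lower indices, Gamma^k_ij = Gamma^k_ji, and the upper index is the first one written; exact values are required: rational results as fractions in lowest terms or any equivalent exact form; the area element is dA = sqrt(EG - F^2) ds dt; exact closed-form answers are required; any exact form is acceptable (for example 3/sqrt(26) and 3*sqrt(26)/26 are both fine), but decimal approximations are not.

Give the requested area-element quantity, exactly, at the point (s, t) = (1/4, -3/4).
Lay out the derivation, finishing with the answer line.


E = 241/32, F = 7/16, G = 27/8; EG - F^2 = 3229/128

Answer: sqrt(EG - F^2) = sqrt(6458)/16


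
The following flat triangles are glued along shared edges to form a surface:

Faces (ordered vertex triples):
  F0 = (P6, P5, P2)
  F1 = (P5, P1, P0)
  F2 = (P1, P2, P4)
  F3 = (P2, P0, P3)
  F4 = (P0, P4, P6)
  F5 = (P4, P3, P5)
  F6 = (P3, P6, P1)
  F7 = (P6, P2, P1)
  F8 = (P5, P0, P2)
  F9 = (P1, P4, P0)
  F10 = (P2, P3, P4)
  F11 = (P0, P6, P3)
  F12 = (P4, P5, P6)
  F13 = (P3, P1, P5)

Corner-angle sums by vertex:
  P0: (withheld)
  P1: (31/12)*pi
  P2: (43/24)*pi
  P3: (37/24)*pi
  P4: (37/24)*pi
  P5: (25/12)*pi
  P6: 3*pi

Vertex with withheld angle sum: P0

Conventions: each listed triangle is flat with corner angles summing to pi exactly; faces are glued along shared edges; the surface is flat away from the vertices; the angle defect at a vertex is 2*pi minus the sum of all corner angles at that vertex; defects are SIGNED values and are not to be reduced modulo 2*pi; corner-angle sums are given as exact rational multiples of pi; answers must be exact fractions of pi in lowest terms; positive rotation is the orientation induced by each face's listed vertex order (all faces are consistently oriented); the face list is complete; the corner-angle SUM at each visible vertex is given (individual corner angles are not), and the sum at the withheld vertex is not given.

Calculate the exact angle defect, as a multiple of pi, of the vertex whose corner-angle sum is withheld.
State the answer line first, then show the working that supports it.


Answer: defect(P0) = (13/24)*pi

V = 7, E = 21, F = 14; chi = V - E + F = 0
Gauss-Bonnet: total defect = 2*pi*chi = 0; visible defects sum to (-13/24)*pi


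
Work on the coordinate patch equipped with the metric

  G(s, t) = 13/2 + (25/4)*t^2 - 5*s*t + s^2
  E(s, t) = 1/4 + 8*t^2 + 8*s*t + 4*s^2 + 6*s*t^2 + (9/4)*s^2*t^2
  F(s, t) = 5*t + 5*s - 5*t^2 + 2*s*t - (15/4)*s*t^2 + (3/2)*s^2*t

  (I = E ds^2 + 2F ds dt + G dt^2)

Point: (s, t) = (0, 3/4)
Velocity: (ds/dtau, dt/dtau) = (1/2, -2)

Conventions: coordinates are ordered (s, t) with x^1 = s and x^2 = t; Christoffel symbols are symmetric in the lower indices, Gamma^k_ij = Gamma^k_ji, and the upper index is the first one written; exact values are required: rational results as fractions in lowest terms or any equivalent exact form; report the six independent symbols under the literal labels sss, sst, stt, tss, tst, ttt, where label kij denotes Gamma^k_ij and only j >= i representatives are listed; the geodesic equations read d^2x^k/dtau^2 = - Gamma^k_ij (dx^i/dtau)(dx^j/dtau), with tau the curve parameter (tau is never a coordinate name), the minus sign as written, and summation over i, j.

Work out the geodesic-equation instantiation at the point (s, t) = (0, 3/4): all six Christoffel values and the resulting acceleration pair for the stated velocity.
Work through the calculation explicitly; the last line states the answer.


E = 19/4, F = 15/16, G = 641/64 at the point
E_s = 75/8, E_t = 12, F_s = 281/64, F_t = -5/2, G_s = -15/4, G_t = 75/8
EG - F^2 = 5977/128;  g^inv = (128/5977) * [[641/64, -15/16], [-15/16, 19/4]]
first-kind symbols [ij,l] = (1/2)(d_i g_jl + d_j g_il - d_l g_ij): [ss,s] = E_s/2 = 75/16, [ss,t] = F_s - E_t/2 = -103/64, [st,s] = E_t/2 = 6, [st,t] = G_s/2 = -15/8, [tt,s] = F_t - G_s/2 = -5/8, [tt,t] = G_t/2 = 75/16
Gamma^s_ij = (G*[ij,s] - F*[ij,t])/(EG - F^2), Gamma^t_ij = (E*[ij,t] - F*[ij,s])/(EG - F^2)
Gamma_sss = 12405/11954, Gamma_sst = 7917/5977, Gamma_stt = -5455/23908, Gamma_tss = -1541/5977, Gamma_tst = -1860/5977, Gamma_ttt = 2925/5977
d^2s/dtau^2 = -(Gamma_sss*(1/2)^2 + 2*Gamma_sst*(1/2)*(-2) + Gamma_stt*(-2)^2) = 157907/47816
d^2t/dtau^2 = -(Gamma_tss*(1/2)^2 + 2*Gamma_tst*(1/2)*(-2) + Gamma_ttt*(-2)^2) = -60139/23908

Answer: Gamma_sss = 12405/11954, Gamma_sst = 7917/5977, Gamma_stt = -5455/23908, Gamma_tss = -1541/5977, Gamma_tst = -1860/5977, Gamma_ttt = 2925/5977; accelerations (d^2s/dtau^2, d^2t/dtau^2) = (157907/47816, -60139/23908)


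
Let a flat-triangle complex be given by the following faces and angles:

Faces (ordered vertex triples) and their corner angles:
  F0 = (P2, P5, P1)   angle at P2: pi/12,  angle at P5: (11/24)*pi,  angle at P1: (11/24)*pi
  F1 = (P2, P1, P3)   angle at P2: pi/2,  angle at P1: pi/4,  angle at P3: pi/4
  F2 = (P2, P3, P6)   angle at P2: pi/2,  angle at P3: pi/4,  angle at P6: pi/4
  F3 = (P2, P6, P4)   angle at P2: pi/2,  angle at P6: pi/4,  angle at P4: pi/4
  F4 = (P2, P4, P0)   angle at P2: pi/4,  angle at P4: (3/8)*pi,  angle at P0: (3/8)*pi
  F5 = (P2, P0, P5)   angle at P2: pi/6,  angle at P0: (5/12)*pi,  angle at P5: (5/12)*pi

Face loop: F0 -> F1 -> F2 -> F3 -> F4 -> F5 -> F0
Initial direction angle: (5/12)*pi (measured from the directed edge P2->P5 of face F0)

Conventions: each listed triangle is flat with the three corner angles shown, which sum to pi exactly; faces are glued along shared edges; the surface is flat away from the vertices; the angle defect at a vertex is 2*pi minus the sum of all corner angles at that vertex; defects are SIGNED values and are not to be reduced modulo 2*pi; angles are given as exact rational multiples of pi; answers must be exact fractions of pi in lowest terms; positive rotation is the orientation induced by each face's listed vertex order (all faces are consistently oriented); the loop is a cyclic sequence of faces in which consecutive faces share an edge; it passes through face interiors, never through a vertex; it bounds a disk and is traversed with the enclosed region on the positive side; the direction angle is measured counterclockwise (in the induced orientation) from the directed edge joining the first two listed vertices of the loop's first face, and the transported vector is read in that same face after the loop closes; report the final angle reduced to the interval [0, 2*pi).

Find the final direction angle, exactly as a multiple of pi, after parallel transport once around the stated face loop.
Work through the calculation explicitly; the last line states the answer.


enclosed vertex P2: corner angles sum to 2*pi, defect = 2*pi - 2*pi = 0
final direction = starting direction + enclosed defect total, reduced mod 2*pi (induced orientation)
final angle = (5/12)*pi + 0 = (5/12)*pi (mod 2*pi)

Answer: final direction angle = (5/12)*pi


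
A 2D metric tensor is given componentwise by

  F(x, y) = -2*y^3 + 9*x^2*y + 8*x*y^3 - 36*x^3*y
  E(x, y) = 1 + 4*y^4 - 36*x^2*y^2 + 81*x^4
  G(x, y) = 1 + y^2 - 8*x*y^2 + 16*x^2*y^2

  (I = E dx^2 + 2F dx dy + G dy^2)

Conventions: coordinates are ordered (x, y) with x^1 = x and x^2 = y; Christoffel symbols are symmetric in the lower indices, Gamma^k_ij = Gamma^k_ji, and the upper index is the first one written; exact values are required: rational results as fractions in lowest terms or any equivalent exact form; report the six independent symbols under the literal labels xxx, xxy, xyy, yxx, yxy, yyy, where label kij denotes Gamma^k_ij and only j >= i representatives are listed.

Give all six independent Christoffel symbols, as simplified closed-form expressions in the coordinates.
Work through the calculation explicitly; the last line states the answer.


E = 1 + 4*y^4 - 36*x^2*y^2 + 81*x^4; F = -2*y^3 + 9*x^2*y + 8*x*y^3 - 36*x^3*y; G = 1 + y^2 - 8*x*y^2 + 16*x^2*y^2
Gamma^k_ij = (1/2) g^{kl} (d_i g_jl + d_j g_il - d_l g_ij), with g^inv = (1/(EG-F^2)) [[G, -F], [-F, E]]
first partials: E_x = -72*x*y^2 + 324*x^3, E_y = 16*y^3 - 72*x^2*y, F_x = 18*x*y + 8*y^3 - 108*x^2*y, F_y = -6*y^2 + 9*x^2 + 24*x*y^2 - 36*x^3, G_x = -8*y^2 + 32*x*y^2, G_y = 2*y - 16*x*y + 32*x^2*y
D = EG - F^2 = 1 + y^2 - 8*x*y^2 + 4*y^4 - 20*x^2*y^2 + 81*x^4
expanded: Gamma^x_xx = (G E_x - 2F F_x + F E_y)/(2D), Gamma^x_xy = (G E_y - F G_x)/(2D), Gamma^x_yy = (2G F_y - G G_x - F G_y)/(2D), Gamma^y_xx = (2E F_x - E E_y - F E_x)/(2D), Gamma^y_xy = (E G_x - F E_y)/(2D), Gamma^y_yy = (E G_y - 2F F_y + F G_x)/(2D); substitute and cancel common factors

Answer: Gamma_xxx = (162*x^3 - 36*x*y^2)/(81*x^4 - 20*x^2*y^2 - 8*x*y^2 + 4*y^4 + y^2 + 1), Gamma_xxy = (-36*x^2*y + 8*y^3)/(81*x^4 - 20*x^2*y^2 - 8*x*y^2 + 4*y^4 + y^2 + 1), Gamma_xyy = (-36*x^3 + 9*x^2 + 8*x*y^2 - 2*y^2)/(81*x^4 - 20*x^2*y^2 - 8*x*y^2 + 4*y^4 + y^2 + 1), Gamma_yxx = (-72*x^2*y + 18*x*y)/(81*x^4 - 20*x^2*y^2 - 8*x*y^2 + 4*y^4 + y^2 + 1), Gamma_yxy = (16*x*y^2 - 4*y^2)/(81*x^4 - 20*x^2*y^2 - 8*x*y^2 + 4*y^4 + y^2 + 1), Gamma_yyy = (16*x^2*y - 8*x*y + y)/(81*x^4 - 20*x^2*y^2 - 8*x*y^2 + 4*y^4 + y^2 + 1)


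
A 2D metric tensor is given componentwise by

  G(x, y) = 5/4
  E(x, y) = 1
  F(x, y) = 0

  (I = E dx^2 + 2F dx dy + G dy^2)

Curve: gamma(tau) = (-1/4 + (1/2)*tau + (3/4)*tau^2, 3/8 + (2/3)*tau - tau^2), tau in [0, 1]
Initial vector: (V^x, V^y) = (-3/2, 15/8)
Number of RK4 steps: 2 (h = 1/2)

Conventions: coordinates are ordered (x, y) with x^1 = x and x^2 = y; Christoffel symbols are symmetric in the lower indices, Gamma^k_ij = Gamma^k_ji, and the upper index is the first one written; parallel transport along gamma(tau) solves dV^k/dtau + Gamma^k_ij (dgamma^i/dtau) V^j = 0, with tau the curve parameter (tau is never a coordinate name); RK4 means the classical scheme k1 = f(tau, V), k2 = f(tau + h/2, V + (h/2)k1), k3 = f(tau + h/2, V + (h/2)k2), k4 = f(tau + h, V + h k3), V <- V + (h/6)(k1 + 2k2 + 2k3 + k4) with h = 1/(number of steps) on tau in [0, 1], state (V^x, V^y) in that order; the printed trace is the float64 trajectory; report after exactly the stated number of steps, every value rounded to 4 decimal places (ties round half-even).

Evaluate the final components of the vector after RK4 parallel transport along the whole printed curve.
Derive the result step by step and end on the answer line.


gamma'(tau) = (1/2 + (3/2)*tau, 2/3 - 2*tau); f(tau, V)^k = -Gamma^k_ij(gamma(tau)) gamma'^i(tau) V^j; h = 1/2; intermediate values shown to 6 dp
curve data and Christoffel symbols at the stage parameters:
  tau = 0.000000: gamma = (-0.250000, 0.375000), gamma' = (0.500000, 0.666667); Gamma_xxx = 0.000000, Gamma_xxy = 0.000000, Gamma_xyy = 0.000000, Gamma_yxx = 0.000000, Gamma_yxy = 0.000000, Gamma_yyy = 0.000000
  tau = 0.250000: gamma = (-0.078125, 0.479167), gamma' = (0.875000, 0.166667); Gamma_xxx = 0.000000, Gamma_xxy = 0.000000, Gamma_xyy = 0.000000, Gamma_yxx = 0.000000, Gamma_yxy = 0.000000, Gamma_yyy = 0.000000
  tau = 0.500000: gamma = (0.187500, 0.458333), gamma' = (1.250000, -0.333333); Gamma_xxx = 0.000000, Gamma_xxy = 0.000000, Gamma_xyy = 0.000000, Gamma_yxx = 0.000000, Gamma_yxy = 0.000000, Gamma_yyy = 0.000000
  tau = 0.750000: gamma = (0.546875, 0.312500), gamma' = (1.625000, -0.833333); Gamma_xxx = 0.000000, Gamma_xxy = 0.000000, Gamma_xyy = 0.000000, Gamma_yxx = 0.000000, Gamma_yxy = 0.000000, Gamma_yyy = 0.000000
  tau = 1.000000: gamma = (1.000000, 0.041667), gamma' = (2.000000, -1.333333); Gamma_xxx = 0.000000, Gamma_xxy = 0.000000, Gamma_xyy = 0.000000, Gamma_yxx = 0.000000, Gamma_yxy = 0.000000, Gamma_yyy = 0.000000
step 0: V^x = -1.5000, V^y = 1.8750
step 1: k1 = (0.000000, 0.000000), k2 = (0.000000, 0.000000), k3 = (0.000000, 0.000000), k4 = (0.000000, 0.000000); V <- V + (h/6)(k1 + 2k2 + 2k3 + k4): V^x = -1.5000, V^y = 1.8750
step 2: k1 = (0.000000, 0.000000), k2 = (0.000000, 0.000000), k3 = (0.000000, 0.000000), k4 = (0.000000, 0.000000); V <- V + (h/6)(k1 + 2k2 + 2k3 + k4): V^x = -1.5000, V^y = 1.8750

Answer: V^x = -1.5000, V^y = 1.8750


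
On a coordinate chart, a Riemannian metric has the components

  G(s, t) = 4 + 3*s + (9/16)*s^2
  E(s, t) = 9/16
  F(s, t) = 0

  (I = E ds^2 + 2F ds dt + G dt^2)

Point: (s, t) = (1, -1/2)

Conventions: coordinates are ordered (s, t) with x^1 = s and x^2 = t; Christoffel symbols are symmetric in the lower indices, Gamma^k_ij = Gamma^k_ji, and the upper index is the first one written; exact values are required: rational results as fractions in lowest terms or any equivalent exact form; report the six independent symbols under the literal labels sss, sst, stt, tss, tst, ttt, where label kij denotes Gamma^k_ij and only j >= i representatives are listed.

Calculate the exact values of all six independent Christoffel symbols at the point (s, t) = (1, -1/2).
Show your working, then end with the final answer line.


E = 9/16, F = 0, G = 121/16 at the point
E_s = 0, E_t = 0, F_s = 0, F_t = 0, G_s = 33/8, G_t = 0
EG - F^2 = 1089/256;  g^inv = (256/1089) * [[121/16, 0], [0, 9/16]]
first-kind symbols [ij,l] = (1/2)(d_i g_jl + d_j g_il - d_l g_ij): [ss,s] = E_s/2 = 0, [ss,t] = F_s - E_t/2 = 0, [st,s] = E_t/2 = 0, [st,t] = G_s/2 = 33/16, [tt,s] = F_t - G_s/2 = -33/16, [tt,t] = G_t/2 = 0
Gamma^s_ij = (G*[ij,s] - F*[ij,t])/(EG - F^2), Gamma^t_ij = (E*[ij,t] - F*[ij,s])/(EG - F^2)

Answer: Gamma_sss = 0, Gamma_sst = 0, Gamma_stt = -11/3, Gamma_tss = 0, Gamma_tst = 3/11, Gamma_ttt = 0


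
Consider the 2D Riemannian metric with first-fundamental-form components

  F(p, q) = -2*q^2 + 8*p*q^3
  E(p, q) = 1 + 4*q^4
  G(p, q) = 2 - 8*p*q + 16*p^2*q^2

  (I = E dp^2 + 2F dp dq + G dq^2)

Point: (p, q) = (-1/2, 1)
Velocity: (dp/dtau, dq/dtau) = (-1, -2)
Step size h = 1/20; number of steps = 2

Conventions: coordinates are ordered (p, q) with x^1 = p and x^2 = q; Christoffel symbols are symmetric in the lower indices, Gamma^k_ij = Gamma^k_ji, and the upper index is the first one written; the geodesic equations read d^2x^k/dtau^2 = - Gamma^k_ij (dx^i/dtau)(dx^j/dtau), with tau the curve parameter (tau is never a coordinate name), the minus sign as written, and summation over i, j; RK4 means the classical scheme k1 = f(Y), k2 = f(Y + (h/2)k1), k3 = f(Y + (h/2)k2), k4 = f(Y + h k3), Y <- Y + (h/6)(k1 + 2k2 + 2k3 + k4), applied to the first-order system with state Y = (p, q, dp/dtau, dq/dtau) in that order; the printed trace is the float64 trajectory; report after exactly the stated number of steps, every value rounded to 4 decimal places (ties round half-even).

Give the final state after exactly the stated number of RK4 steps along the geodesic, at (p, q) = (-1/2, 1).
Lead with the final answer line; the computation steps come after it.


Answer: p = -0.6047, q = 0.8079, dp/dtau = -1.0832, dq/dtau = -1.8498

f(Y) = (dp/dtau, dq/dtau, -Gamma^p_ij Y'^i Y'^j, -Gamma^q_ij Y'^i Y'^j) with the Gammas evaluated at the stage position; h = 0.050000; intermediate values shown to 6 dp
step 0: p = -0.5000, q = 1.0000, dp/dtau = -1.0000, dq/dtau = -2.0000
step 1:
  k1: at (p, q) = (-0.500000, 1.000000), (dp/dtau, dq/dtau) = (-1.000000, -2.000000); Gamma_ppp = 0.000000, Gamma_ppq = 0.571429, Gamma_pqq = -0.285714, Gamma_qpp = 0.000000, Gamma_qpq = -0.857143, Gamma_qqq = 0.428571; k1 = (-1.000000, -2.000000, -1.142857, 1.714286)
  k2: at (p, q) = (-0.525000, 0.950000), (dp/dtau, dq/dtau) = (-1.028571, -1.957143); Gamma_ppp = 0.000000, Gamma_ppq = 0.518519, Gamma_pqq = -0.286550, Gamma_qpp = 0.000000, Gamma_qpq = -0.860369, Gamma_qqq = 0.475467; k2 = (-1.028571, -1.957143, -0.990018, 1.642717)
  k3: at (p, q) = (-0.525714, 0.951071), (dp/dtau, dq/dtau) = (-1.024750, -1.958932); Gamma_ppp = 0.000000, Gamma_ppq = 0.518531, Gamma_pqq = -0.286623, Gamma_qpp = 0.000000, Gamma_qpq = -0.859875, Gamma_qqq = 0.475304; k3 = (-1.024750, -1.958932, -0.981924, 1.628314)
  k4: at (p, q) = (-0.551238, 0.902053), (dp/dtau, dq/dtau) = (-1.049096, -1.918584); Gamma_ppp = 0.000000, Gamma_ppq = 0.466682, Gamma_pqq = -0.285186, Gamma_qpp = 0.000000, Gamma_qpq = -0.857137, Gamma_qqq = 0.523790; k4 = (-1.049096, -1.918584, -0.828898, 1.522405)
  Y <- Y + (h/6)(k1 + 2k2 + 2k3 + k4): p = -0.5513, q = 0.9021, dp/dtau = -1.0493, dq/dtau = -1.9185
step 2:
  k1: at (p, q) = (-0.551298, 0.902077), (dp/dtau, dq/dtau) = (-1.049297, -1.918510); Gamma_ppp = 0.000000, Gamma_ppq = 0.466649, Gamma_pqq = -0.285189, Gamma_qpp = 0.000000, Gamma_qpq = -0.857108, Gamma_qqq = 0.523815; k1 = (-1.049297, -1.918510, -0.829120, 1.522870)
  k2: at (p, q) = (-0.577530, 0.854114), (dp/dtau, dq/dtau) = (-1.070025, -1.880439); Gamma_ppp = 0.000000, Gamma_ppq = 0.416497, Gamma_pqq = -0.281625, Gamma_qpp = 0.000000, Gamma_qpq = -0.848713, Gamma_qqq = 0.573878; k2 = (-1.070025, -1.880439, -0.680243, 1.386158)
  k3: at (p, q) = (-0.578048, 0.855066), (dp/dtau, dq/dtau) = (-1.066303, -1.883856); Gamma_ppp = 0.000000, Gamma_ppq = 0.416738, Gamma_pqq = -0.281726, Gamma_qpp = 0.000000, Gamma_qpq = -0.848445, Gamma_qqq = 0.573572; k3 = (-1.066303, -1.883856, -0.674431, 1.373088)
  k4: at (p, q) = (-0.604613, 0.807884), (dp/dtau, dq/dtau) = (-1.083019, -1.849856); Gamma_ppp = 0.000000, Gamma_ppq = 0.369086, Gamma_pqq = -0.276220, Gamma_qpp = 0.000000, Gamma_qpq = -0.835188, Gamma_qqq = 0.625047; k4 = (-1.083019, -1.849856, -0.533657, 1.207589)
  Y <- Y + (h/6)(k1 + 2k2 + 2k3 + k4): p = -0.6047, q = 0.8079, dp/dtau = -1.0832, dq/dtau = -1.8498


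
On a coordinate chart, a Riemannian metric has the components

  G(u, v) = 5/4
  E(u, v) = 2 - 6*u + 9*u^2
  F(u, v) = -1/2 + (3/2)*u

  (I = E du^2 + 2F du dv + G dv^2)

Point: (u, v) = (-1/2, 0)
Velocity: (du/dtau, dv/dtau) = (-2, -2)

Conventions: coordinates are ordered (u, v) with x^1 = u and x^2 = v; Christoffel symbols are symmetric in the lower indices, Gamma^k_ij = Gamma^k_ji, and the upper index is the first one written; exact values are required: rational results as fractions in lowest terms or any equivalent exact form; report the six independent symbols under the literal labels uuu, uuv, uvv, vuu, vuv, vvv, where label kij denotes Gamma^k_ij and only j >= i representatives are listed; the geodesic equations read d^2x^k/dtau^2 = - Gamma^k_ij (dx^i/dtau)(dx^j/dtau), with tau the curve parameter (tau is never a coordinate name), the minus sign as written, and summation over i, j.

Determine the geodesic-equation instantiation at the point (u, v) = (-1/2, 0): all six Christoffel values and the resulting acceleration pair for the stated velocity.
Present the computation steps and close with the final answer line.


E = 29/4, F = -5/4, G = 5/4 at the point
E_u = -15, E_v = 0, F_u = 3/2, F_v = 0, G_u = 0, G_v = 0
EG - F^2 = 15/2;  g^inv = (2/15) * [[5/4, 5/4], [5/4, 29/4]]
first-kind symbols [ij,l] = (1/2)(d_i g_jl + d_j g_il - d_l g_ij): [uu,u] = E_u/2 = -15/2, [uu,v] = F_u - E_v/2 = 3/2, [uv,u] = E_v/2 = 0, [uv,v] = G_u/2 = 0, [vv,u] = F_v - G_u/2 = 0, [vv,v] = G_v/2 = 0
Gamma^u_ij = (G*[ij,u] - F*[ij,v])/(EG - F^2), Gamma^v_ij = (E*[ij,v] - F*[ij,u])/(EG - F^2)
Gamma_uuu = -1, Gamma_uuv = 0, Gamma_uvv = 0, Gamma_vuu = 1/5, Gamma_vuv = 0, Gamma_vvv = 0
d^2u/dtau^2 = -(Gamma_uuu*(-2)^2 + 2*Gamma_uuv*(-2)*(-2) + Gamma_uvv*(-2)^2) = 4
d^2v/dtau^2 = -(Gamma_vuu*(-2)^2 + 2*Gamma_vuv*(-2)*(-2) + Gamma_vvv*(-2)^2) = -4/5

Answer: Gamma_uuu = -1, Gamma_uuv = 0, Gamma_uvv = 0, Gamma_vuu = 1/5, Gamma_vuv = 0, Gamma_vvv = 0; accelerations (d^2u/dtau^2, d^2v/dtau^2) = (4, -4/5)


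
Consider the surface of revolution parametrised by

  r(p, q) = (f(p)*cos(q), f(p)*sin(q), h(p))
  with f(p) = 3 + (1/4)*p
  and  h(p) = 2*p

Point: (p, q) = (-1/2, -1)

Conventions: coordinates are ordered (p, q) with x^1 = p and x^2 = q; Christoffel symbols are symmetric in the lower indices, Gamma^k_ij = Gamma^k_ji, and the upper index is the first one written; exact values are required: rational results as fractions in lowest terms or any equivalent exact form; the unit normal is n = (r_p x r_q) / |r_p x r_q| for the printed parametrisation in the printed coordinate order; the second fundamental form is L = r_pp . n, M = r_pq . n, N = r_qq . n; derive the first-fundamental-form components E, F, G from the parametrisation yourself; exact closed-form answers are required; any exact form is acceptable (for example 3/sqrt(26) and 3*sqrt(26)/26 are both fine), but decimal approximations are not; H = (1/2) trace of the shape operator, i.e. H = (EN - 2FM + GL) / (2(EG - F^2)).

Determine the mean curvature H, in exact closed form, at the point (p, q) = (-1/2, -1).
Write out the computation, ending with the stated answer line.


f = 23/8, f' = 1/4, f'' = 0, h' = 2, h'' = 0
E = 65/16, F = 0, G = 529/64; answer radicand W^2 = 65/16
unnormalised second-form numerators: l = 0, m = 0, n = 23/4; L = l/sqrt(65/16), and similarly M = m/sqrt(W^2), N = n/sqrt(W^2)
H = (E*n - 2*F*m + G*l) / (2*(EG - F^2)*sqrt(W^2)); E*n - 2*F*m + G*l = 1495/64, EG - F^2 = 34385/1024, so H = (8/23)/sqrt(65/16)

Answer: H = 32*sqrt(65)/1495


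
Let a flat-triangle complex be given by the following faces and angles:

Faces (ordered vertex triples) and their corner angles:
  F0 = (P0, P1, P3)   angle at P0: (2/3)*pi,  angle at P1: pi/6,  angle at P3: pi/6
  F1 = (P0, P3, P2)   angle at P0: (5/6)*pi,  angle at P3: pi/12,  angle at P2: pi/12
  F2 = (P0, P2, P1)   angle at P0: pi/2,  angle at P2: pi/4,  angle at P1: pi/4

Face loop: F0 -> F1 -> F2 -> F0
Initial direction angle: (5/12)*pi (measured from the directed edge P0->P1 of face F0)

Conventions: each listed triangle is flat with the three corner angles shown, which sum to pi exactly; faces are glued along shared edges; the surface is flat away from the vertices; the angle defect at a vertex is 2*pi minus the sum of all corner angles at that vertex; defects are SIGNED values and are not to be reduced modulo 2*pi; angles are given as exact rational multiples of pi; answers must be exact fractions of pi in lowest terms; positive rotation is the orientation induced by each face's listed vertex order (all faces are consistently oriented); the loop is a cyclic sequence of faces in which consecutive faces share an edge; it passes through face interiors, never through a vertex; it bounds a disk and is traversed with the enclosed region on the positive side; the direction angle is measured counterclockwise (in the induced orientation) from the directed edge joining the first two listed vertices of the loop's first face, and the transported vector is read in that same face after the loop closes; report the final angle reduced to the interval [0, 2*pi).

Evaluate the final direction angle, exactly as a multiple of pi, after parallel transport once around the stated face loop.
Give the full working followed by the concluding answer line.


enclosed vertex P0: corner angles sum to 2*pi, defect = 2*pi - 2*pi = 0
summing the enclosed defects onto the initial angle, mod 2*pi in the induced orientation:
final angle = (5/12)*pi + 0 = (5/12)*pi (mod 2*pi)

Answer: final direction angle = (5/12)*pi


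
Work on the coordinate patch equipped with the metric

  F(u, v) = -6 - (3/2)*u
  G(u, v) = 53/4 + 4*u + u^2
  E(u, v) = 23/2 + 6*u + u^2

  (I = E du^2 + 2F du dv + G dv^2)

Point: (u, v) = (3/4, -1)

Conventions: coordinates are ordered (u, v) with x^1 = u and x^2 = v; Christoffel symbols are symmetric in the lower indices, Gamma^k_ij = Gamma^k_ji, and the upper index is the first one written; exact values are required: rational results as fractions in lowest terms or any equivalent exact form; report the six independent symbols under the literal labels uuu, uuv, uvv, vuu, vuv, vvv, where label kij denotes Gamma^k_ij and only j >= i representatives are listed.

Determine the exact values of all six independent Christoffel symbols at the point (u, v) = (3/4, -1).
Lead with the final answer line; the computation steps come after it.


Answer: Gamma_uuu = 13404/58289, Gamma_uuv = 456/5299, Gamma_uvv = -1076/5299, Gamma_vuu = 480/58289, Gamma_vuv = 1060/5299, Gamma_vvv = -456/5299

E = 265/16, F = -57/8, G = 269/16 at the point
E_u = 15/2, E_v = 0, F_u = -3/2, F_v = 0, G_u = 11/2, G_v = 0
EG - F^2 = 58289/256;  g^inv = (256/58289) * [[269/16, 57/8], [57/8, 265/16]]
first-kind symbols [ij,l] = (1/2)(d_i g_jl + d_j g_il - d_l g_ij): [uu,u] = E_u/2 = 15/4, [uu,v] = F_u - E_v/2 = -3/2, [uv,u] = E_v/2 = 0, [uv,v] = G_u/2 = 11/4, [vv,u] = F_v - G_u/2 = -11/4, [vv,v] = G_v/2 = 0
Gamma^u_ij = (G*[ij,u] - F*[ij,v])/(EG - F^2), Gamma^v_ij = (E*[ij,v] - F*[ij,u])/(EG - F^2)


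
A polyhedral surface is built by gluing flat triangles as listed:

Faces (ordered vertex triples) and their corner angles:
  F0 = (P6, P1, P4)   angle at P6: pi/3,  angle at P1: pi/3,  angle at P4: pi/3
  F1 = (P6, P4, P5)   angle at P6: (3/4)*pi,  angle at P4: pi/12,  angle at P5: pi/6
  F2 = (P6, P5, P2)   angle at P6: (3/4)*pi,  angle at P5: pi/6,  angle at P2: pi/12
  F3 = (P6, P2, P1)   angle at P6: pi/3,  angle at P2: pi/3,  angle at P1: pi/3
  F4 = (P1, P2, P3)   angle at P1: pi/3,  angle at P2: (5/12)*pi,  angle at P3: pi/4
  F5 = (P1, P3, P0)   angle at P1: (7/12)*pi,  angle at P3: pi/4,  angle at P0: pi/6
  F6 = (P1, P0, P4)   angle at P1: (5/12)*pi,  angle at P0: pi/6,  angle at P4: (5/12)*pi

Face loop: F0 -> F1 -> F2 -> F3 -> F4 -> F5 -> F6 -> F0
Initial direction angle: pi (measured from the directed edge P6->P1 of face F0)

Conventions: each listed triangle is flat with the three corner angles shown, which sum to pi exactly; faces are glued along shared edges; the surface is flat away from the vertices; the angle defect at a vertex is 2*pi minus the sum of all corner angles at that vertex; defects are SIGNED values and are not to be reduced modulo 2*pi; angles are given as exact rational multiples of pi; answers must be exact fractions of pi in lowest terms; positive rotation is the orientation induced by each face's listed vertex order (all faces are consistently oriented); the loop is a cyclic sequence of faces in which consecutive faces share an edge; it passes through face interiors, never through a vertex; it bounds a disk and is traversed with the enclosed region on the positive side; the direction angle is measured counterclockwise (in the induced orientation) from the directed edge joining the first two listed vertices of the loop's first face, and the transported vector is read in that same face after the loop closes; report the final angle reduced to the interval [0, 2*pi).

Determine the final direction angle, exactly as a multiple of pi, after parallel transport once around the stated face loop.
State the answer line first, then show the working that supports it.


Answer: final direction angle = (5/6)*pi

enclosed vertex P1: corner angles sum to 2*pi, defect = 2*pi - 2*pi = 0
enclosed vertex P6: corner angles sum to (13/6)*pi, defect = 2*pi - (13/6)*pi = -pi/6
summing the enclosed defects onto the initial angle, mod 2*pi in the induced orientation:
final angle = pi - pi/6 = (5/6)*pi (mod 2*pi)


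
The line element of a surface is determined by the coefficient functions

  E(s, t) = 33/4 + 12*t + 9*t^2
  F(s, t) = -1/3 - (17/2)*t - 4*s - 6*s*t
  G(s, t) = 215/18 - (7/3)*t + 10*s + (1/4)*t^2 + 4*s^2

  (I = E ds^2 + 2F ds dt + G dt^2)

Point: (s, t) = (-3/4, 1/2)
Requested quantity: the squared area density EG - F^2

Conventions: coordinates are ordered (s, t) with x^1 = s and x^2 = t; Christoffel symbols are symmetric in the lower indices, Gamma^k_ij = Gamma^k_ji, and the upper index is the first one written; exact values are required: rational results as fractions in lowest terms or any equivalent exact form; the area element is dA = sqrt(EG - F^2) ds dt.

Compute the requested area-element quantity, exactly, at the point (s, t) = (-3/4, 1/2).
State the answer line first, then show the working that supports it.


Answer: EG - F^2 = 26437/288

E = 33/2, F = 2/3, G = 805/144; EG - F^2 = 26437/288


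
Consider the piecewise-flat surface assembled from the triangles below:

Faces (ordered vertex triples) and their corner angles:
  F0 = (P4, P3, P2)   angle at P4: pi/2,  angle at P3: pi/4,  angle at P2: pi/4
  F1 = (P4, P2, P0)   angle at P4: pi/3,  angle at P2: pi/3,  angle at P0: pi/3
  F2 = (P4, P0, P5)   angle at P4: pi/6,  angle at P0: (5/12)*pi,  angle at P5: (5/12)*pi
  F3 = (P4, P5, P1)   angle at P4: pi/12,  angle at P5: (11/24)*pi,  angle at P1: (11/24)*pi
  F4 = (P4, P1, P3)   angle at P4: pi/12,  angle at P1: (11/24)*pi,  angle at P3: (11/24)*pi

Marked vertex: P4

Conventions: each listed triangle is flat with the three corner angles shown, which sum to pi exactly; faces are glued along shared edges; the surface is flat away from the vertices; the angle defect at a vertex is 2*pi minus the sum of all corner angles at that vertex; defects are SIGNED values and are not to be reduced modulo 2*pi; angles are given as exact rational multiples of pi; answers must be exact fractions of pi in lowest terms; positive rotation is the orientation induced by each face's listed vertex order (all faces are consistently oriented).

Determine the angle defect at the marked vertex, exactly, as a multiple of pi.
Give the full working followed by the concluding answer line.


Sum of corner angles at P4: (7/6)*pi
defect = 2*pi - (7/6)*pi

Answer: defect(P4) = (5/6)*pi
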